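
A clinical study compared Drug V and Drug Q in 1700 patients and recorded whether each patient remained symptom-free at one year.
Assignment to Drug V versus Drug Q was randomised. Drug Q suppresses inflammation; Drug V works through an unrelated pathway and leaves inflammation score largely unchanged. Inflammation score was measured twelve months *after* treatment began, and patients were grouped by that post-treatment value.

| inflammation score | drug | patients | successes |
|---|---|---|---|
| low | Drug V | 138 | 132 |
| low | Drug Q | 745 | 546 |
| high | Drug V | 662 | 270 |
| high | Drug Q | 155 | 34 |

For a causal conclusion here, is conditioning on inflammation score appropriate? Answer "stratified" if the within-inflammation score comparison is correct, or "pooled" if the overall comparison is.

pooled

Within every inflammation score level Drug V has the higher rate, yet pooled Drug Q does — Simpson's reversal.
The distribution of inflammation score is itself part of what the drug does — it is an intermediate outcome. Holding it fixed would remove that part of the effect; the total effect is the pooled difference.
Pooled: Drug V 50.2% vs Drug Q 64.4%; Drug Q is higher overall.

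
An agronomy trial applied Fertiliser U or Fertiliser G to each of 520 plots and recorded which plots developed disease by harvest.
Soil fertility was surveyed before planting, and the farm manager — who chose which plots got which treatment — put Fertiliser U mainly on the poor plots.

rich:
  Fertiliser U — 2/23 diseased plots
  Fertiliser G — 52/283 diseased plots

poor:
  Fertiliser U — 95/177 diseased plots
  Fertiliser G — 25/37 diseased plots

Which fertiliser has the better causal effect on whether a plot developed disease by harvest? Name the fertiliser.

Fertiliser U

Soil fertility differs across fertilisers for reasons unrelated to any effect of the fertiliser itself, and it separately predicts the outcome — a classic confounder. We must compare within soil fertility levels.
Within each level — rich: 8.7% vs 18.4%; poor: 53.7% vs 67.6% — Fertiliser U is lower every time.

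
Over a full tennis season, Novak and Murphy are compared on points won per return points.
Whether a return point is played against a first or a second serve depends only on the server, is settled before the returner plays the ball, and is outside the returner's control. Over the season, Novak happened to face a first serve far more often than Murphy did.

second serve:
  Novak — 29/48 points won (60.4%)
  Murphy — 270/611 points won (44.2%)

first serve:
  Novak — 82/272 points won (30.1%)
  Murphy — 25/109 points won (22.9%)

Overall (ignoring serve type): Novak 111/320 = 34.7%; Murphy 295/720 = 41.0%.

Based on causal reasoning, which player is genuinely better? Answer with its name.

Since serve type is a pre-existing factor (not a product of the player) and it affects the outcome on its own, it is a confounder. The stratified rates, not the pooled rate, identify the causal effect.
Within each level — second serve: 60.4% vs 44.2%; first serve: 30.1% vs 22.9% — Novak is higher every time.

Novak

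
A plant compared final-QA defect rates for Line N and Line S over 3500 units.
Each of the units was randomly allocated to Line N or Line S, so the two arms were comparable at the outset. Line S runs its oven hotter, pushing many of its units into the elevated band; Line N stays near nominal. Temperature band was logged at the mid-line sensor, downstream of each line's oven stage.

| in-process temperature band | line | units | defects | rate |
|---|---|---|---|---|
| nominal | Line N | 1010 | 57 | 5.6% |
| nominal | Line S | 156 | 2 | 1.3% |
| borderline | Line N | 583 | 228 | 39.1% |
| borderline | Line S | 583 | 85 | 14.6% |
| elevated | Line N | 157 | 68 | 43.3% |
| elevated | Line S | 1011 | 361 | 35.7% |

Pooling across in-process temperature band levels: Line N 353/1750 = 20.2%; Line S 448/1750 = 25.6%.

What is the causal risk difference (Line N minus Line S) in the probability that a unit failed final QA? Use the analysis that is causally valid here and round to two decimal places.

-0.05

Line S is lower inside every in-process temperature band stratum but Line N is lower in aggregate. Whether to stratify depends on how in-process temperature band relates to the line.
In-process temperature band lies on the pathway line → in-process temperature band → outcome, so adjusting for it blocks the indirect effect. For the total causal effect of line, use the unadjusted pooled rates.
The causal difference is the pooled difference: 0.202 − 0.256 = -0.054.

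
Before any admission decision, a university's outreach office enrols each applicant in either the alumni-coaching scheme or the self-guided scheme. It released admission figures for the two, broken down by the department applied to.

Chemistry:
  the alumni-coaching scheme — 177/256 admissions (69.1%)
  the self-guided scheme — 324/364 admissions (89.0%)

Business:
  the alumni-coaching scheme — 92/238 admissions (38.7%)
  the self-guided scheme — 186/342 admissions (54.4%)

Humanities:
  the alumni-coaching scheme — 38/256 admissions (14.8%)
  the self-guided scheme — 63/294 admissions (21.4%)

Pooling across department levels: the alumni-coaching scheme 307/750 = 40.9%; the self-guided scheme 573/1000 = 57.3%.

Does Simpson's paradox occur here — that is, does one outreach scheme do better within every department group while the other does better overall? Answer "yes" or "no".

Within each department level (Chemistry 69.1% vs 89.0%; Business 38.7% vs 54.4%; Humanities 14.8% vs 21.4%), the self-guided scheme has the higher rate every time. Pooled: 40.9% vs 57.3% — the self-guided scheme has the higher rate overall. They agree.

no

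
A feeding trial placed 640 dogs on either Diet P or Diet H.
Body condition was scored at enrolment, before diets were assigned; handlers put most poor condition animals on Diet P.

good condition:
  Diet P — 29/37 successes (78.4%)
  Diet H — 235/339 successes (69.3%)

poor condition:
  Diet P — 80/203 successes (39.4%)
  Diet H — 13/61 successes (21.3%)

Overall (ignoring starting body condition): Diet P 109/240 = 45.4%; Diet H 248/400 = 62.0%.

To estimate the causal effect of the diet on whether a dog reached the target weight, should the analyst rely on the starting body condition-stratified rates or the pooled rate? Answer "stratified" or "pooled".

stratified

Within every starting body condition level Diet P has the higher rate, yet pooled Diet H does — Simpson's reversal.
Since starting body condition is a pre-existing factor (not a product of the diet) and it affects the outcome on its own, it is a confounder. The stratified rates, not the pooled rate, identify the causal effect.
Within each level — good condition: 78.4% vs 69.3%; poor condition: 39.4% vs 21.3% — Diet P is higher every time.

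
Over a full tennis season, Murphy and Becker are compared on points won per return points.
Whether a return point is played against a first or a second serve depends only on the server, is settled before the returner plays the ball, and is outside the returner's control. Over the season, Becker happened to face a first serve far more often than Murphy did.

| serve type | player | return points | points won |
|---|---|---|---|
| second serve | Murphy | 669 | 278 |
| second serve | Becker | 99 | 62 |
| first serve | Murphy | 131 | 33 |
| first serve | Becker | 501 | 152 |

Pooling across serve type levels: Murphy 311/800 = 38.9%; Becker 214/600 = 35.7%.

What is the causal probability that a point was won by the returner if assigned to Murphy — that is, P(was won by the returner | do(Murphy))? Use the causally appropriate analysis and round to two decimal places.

Becker is higher inside every serve type stratum but Murphy is higher in aggregate. Whether to stratify depends on how serve type relates to the player.
The imbalance in serve type arose from how return points were allocated, not from anything the player did; and serve type independently affects the outcome. The pooled gap is confounded — condition on serve type.
Standardising Murphy to the population serve type mix: 0.549·278/669 + 0.451·33/131 = 0.342.

0.34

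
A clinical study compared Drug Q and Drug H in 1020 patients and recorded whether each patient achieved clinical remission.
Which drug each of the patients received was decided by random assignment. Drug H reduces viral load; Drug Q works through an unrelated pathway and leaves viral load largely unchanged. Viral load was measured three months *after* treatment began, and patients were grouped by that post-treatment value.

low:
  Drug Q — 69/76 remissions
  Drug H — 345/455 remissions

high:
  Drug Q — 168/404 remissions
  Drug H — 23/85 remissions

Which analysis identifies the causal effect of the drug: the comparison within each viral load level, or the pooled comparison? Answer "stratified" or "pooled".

Drug Q is higher inside every viral load stratum but Drug H is higher in aggregate. Whether to stratify depends on how viral load relates to the drug.
Viral load here is a post-treatment variable shaped by the drug; conditioning on it would introduce bias rather than remove it. The overall comparison is the causal one.
Pooled: Drug Q 49.4% vs Drug H 68.1%; Drug H is higher overall.

pooled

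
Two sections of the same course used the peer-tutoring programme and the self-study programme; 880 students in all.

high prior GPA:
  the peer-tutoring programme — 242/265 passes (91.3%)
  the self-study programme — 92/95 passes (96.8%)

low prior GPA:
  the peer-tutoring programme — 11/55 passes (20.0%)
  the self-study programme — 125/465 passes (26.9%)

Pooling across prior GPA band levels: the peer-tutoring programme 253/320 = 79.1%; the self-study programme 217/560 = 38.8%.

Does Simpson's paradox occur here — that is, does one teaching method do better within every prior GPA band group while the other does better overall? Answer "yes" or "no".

yes

Within each prior GPA band level (high prior GPA 91.3% vs 96.8%; low prior GPA 20.0% vs 26.9%), the self-study programme has the higher rate every time. Pooled: 79.1% vs 38.8% — the peer-tutoring programme has the higher rate overall. The two comparisons disagree.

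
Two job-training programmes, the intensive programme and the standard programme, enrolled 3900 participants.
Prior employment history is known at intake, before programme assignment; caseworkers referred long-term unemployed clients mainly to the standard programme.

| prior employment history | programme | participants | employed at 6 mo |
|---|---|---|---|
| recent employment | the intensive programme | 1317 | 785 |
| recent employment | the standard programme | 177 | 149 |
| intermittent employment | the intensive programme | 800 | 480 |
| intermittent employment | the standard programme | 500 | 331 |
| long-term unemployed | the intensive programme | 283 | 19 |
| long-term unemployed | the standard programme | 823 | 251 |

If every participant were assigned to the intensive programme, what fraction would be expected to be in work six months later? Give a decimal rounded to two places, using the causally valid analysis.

The prior employment history-specific comparison favours the standard programme throughout, but the pooled figures favour the intensive programme. The question is whether to condition on prior employment history.
Since prior employment history is a pre-existing factor (not a product of the programme) and it affects the outcome on its own, it is a confounder. The stratified rates, not the pooled rate, identify the causal effect.
Standardising the intensive programme to the population prior employment history mix: 0.383·785/1317 + 0.333·480/800 + 0.284·19/283 = 0.447.

0.45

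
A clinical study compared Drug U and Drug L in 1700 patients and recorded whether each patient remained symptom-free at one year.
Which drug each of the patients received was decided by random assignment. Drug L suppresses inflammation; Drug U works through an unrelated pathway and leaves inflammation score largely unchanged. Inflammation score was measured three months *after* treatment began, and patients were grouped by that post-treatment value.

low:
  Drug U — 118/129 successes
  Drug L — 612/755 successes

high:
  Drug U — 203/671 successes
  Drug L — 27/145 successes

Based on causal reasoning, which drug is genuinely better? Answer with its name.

Drug L

Within every inflammation score level Drug U has the higher rate, yet pooled Drug L does — Simpson's reversal.
Stratifying would compare drugs among patients the drugs themselves sorted into inflammation score groups — a form of selection on an intermediate. The unconditioned pooled rates give the total causal effect.
Pooled: Drug U 40.1% vs Drug L 71.0%; Drug L is higher overall.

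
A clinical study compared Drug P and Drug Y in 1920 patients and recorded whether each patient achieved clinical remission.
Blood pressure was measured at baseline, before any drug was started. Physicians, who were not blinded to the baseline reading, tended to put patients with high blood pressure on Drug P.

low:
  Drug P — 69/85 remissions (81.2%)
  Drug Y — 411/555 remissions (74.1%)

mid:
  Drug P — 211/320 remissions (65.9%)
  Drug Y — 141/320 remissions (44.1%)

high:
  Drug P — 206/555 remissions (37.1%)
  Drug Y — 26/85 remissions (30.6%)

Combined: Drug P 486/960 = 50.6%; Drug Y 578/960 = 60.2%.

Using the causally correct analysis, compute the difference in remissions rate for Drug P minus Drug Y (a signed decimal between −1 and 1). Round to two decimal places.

+0.12

The stratified and pooled comparisons disagree (Drug P wins within each blood pressure; Drug Y wins overall), so the answer turns on the causal role of blood pressure.
Blood pressure differs across drugs for reasons unrelated to any effect of the drug itself, and it separately predicts the outcome — a classic confounder. We must compare within blood pressure levels.
Adjusting over the population distribution of blood pressure: 0.333·(0.812−0.741) + 0.333·(0.659−0.441) + 0.333·(0.371−0.306) = +0.118.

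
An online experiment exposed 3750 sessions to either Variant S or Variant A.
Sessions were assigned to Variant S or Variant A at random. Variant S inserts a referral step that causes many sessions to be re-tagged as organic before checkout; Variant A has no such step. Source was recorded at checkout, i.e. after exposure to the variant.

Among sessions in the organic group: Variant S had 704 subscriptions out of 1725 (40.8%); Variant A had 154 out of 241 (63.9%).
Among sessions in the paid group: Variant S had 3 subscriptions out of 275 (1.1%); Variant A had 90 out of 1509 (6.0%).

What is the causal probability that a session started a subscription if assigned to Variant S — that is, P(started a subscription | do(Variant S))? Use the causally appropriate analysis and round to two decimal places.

0.35

The stratified and pooled comparisons disagree (Variant A wins within each traffic source; Variant S wins overall), so the answer turns on the causal role of traffic source.
Traffic source here is a post-treatment variable shaped by the variant; conditioning on it would introduce bias rather than remove it. The overall comparison is the causal one.
So P(outcome | do(Variant S)) is just the pooled rate for Variant S: 707/2000 = 0.353.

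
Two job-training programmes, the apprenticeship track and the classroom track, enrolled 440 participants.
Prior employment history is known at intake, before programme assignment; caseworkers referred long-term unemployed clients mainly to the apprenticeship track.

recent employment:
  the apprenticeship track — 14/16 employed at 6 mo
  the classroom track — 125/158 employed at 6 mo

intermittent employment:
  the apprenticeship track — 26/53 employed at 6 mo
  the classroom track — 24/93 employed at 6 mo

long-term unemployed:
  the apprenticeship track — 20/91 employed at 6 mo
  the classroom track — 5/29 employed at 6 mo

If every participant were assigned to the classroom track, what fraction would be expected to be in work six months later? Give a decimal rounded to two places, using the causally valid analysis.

0.45

Within every prior employment history level the apprenticeship track has the higher rate, yet pooled the classroom track does — Simpson's reversal.
Nothing the programme does changes prior employment history; the imbalance is an allocation artefact. With prior employment history also predicting the outcome, the pooled figure is confounded, and the within-stratum comparison is the causal one.
Standardising the classroom track to the population prior employment history mix: 0.395·125/158 + 0.332·24/93 + 0.273·5/29 = 0.446.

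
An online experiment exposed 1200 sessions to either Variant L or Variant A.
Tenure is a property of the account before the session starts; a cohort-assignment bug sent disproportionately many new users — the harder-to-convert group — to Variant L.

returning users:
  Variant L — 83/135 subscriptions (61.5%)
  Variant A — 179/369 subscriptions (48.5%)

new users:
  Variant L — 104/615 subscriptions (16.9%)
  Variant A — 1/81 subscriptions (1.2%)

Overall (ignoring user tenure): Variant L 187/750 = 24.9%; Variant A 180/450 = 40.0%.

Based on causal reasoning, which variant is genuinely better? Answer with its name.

The stratified and pooled comparisons disagree (Variant L wins within each user tenure; Variant A wins overall), so the answer turns on the causal role of user tenure.
The imbalance in user tenure arose from how sessions were allocated, not from anything the variant did; and user tenure independently affects the outcome. The pooled gap is confounded — condition on user tenure.
Within each level — returning users: 61.5% vs 48.5%; new users: 16.9% vs 1.2% — Variant L is higher every time.

Variant L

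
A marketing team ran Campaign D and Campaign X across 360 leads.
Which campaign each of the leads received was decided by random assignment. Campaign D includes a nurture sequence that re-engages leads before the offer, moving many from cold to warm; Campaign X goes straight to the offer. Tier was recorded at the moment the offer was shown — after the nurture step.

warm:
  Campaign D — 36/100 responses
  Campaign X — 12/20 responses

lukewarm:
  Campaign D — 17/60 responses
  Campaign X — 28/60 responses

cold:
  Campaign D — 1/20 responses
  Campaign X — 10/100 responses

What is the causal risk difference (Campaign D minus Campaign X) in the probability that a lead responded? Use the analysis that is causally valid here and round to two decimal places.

Within every engagement tier level Campaign X has the higher rate, yet pooled Campaign D does — Simpson's reversal.
Engagement tier here is a post-treatment variable shaped by the campaign; conditioning on it would introduce bias rather than remove it. The overall comparison is the causal one.
The causal difference is the pooled difference: 0.300 − 0.278 = +0.022.

+0.02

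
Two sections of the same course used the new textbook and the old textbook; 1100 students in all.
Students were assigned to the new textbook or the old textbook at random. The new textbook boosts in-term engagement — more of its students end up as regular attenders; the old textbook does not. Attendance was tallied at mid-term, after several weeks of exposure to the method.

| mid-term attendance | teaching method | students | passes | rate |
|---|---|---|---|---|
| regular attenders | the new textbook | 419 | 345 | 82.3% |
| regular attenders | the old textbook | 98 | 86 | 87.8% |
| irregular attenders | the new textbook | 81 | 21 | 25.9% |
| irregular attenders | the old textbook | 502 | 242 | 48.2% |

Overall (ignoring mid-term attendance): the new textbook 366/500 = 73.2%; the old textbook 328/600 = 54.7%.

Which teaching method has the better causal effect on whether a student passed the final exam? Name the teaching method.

Mid-term attendance is downstream of the teaching method. One should not condition on a consequence of treatment, so the overall rates are the right comparison.
Pooled: the new textbook 73.2% vs the old textbook 54.7%; the new textbook is higher overall.

the new textbook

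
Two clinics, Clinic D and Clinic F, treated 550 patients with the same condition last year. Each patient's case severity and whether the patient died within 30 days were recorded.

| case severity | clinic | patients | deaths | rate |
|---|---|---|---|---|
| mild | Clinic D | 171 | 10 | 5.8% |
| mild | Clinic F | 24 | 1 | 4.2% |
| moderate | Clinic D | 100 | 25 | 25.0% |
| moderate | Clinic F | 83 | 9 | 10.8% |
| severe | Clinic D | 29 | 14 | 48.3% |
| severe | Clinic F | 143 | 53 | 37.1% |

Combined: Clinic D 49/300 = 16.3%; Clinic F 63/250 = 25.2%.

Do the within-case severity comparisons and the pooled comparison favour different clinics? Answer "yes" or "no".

yes

Within each case severity level (mild 5.8% vs 4.2%; moderate 25.0% vs 10.8%; severe 48.3% vs 37.1%), Clinic F has the lower rate every time. Pooled: 16.3% vs 25.2% — Clinic D has the lower rate overall. The two comparisons disagree.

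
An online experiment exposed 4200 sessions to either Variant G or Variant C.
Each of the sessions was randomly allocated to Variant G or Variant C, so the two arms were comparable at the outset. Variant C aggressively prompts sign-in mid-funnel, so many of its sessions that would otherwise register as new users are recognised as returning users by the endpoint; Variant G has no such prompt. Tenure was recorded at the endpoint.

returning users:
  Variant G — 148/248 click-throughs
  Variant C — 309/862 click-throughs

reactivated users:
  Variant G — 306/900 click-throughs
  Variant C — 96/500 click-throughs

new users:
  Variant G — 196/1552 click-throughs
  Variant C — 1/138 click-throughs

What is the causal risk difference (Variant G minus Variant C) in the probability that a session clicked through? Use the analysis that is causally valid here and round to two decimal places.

User tenure lies on the pathway variant → user tenure → outcome, so adjusting for it blocks the indirect effect. For the total causal effect of variant, use the unadjusted pooled rates.
The causal difference is the pooled difference: 0.241 − 0.271 = -0.030.

-0.03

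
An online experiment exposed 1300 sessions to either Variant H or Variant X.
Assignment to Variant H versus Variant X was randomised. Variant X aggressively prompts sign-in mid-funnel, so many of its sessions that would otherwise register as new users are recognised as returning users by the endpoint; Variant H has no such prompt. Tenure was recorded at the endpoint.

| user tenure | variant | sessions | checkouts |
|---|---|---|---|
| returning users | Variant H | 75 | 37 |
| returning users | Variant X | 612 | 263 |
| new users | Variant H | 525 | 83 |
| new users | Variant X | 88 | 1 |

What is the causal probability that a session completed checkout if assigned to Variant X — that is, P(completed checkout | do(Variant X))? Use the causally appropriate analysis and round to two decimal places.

0.38

Within every user tenure level Variant H has the higher rate, yet pooled Variant X does — Simpson's reversal.
Because the variant influences user tenure, user tenure is a post-treatment mediator, not a confounder. Stratifying on it would bias the estimate; the causal effect is the crude pooled difference.
So P(outcome | do(Variant X)) is just the pooled rate for Variant X: 264/700 = 0.377.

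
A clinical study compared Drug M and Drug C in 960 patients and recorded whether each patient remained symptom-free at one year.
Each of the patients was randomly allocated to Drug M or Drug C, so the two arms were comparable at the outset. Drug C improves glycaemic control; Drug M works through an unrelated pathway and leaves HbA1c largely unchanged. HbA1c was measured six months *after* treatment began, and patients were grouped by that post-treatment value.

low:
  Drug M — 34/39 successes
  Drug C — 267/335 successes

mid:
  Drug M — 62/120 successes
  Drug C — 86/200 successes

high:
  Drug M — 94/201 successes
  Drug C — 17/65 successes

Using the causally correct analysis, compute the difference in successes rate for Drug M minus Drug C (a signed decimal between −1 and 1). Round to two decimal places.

The HbA1c-specific comparison favours Drug M throughout, but the pooled figures favour Drug C. The question is whether to condition on HbA1c.
HbA1c lies on the pathway drug → HbA1c → outcome, so adjusting for it blocks the indirect effect. For the total causal effect of drug, use the unadjusted pooled rates.
The causal difference is the pooled difference: 0.528 − 0.617 = -0.089.

-0.09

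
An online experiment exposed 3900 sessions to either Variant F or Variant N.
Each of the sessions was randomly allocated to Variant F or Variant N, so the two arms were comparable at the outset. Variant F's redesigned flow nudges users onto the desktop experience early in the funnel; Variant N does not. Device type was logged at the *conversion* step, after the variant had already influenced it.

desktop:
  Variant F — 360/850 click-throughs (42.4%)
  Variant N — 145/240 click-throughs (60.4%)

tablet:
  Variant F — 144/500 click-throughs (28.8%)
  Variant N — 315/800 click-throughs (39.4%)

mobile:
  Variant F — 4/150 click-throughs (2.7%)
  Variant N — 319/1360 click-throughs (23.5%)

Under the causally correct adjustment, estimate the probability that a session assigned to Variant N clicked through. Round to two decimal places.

Variant N is higher inside every device type stratum but Variant F is higher in aggregate. Whether to stratify depends on how device type relates to the variant.
Device type is recorded after the variant and is itself shifted by it — it sits on the causal path from variant to outcome. Conditioning on a mediator would strip out part of the effect we want; the pooled comparison gives the total causal effect.
So P(outcome | do(Variant N)) is just the pooled rate for Variant N: 779/2400 = 0.325.

0.32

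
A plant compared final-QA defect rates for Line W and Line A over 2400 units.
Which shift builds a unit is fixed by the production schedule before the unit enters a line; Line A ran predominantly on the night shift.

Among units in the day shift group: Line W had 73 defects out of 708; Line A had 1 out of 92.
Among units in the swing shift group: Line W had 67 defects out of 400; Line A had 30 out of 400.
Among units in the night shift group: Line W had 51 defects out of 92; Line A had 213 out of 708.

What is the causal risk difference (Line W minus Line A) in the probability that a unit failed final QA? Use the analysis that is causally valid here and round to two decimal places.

+0.15

Nothing the line does changes shift; the imbalance is an allocation artefact. With shift also predicting the outcome, the pooled figure is confounded, and the within-stratum comparison is the causal one.
Adjusting over the population distribution of shift: 0.333·(0.103−0.011) + 0.333·(0.168−0.075) + 0.333·(0.554−0.301) = +0.146.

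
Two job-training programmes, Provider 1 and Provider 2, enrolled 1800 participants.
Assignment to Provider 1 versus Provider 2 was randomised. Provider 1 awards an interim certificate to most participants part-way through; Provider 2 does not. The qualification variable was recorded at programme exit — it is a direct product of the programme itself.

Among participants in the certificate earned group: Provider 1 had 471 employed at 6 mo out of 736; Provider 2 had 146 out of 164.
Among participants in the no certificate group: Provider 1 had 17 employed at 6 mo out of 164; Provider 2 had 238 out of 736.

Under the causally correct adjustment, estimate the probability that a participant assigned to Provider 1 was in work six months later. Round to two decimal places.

0.54

Within every qualification attained during the programme level Provider 2 has the higher rate, yet pooled Provider 1 does — Simpson's reversal.
Stratifying would compare programmes among participants the programmes themselves sorted into qualification attained during the programme groups — a form of selection on an intermediate. The unconditioned pooled rates give the total causal effect.
So P(outcome | do(Provider 1)) is just the pooled rate for Provider 1: 488/900 = 0.542.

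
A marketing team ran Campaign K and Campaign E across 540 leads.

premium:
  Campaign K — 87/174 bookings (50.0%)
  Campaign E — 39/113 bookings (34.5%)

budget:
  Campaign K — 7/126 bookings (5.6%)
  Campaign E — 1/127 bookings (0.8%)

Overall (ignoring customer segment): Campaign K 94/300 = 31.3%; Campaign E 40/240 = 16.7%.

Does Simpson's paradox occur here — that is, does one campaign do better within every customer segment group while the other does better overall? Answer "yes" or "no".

no

Within each customer segment level (premium 50.0% vs 34.5%; budget 5.6% vs 0.8%), Campaign K has the higher rate every time. Pooled: 31.3% vs 16.7% — Campaign K has the higher rate overall. They agree.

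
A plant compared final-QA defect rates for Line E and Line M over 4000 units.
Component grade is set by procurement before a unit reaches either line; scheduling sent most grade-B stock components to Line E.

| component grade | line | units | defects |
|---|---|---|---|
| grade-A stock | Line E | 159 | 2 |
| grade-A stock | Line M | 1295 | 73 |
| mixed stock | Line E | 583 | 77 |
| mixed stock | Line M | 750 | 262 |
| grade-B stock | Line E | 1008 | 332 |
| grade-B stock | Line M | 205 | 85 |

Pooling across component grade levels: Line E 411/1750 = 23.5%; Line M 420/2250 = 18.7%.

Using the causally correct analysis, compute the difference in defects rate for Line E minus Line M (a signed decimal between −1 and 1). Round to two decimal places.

-0.11

Component grade satisfies the back-door criterion: it is not a descendant of the line, and it blocks the spurious path from line to outcome. Adjusting for it (i.e., using the within-component grade rates) gives the causal effect.
Adjusting over the population distribution of component grade: 0.363·(0.013−0.056) + 0.333·(0.132−0.349) + 0.303·(0.329−0.415) = -0.114.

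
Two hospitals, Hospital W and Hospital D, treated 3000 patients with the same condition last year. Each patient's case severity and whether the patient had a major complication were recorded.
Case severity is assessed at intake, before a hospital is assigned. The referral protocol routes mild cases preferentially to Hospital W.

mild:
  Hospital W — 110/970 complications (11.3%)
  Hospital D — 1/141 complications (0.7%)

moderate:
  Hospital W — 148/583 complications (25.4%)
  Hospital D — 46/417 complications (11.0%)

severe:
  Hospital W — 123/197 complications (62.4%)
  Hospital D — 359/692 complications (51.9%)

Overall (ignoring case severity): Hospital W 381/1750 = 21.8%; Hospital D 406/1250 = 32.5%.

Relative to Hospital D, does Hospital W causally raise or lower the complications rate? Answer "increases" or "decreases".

Case severity differs across hospitals for reasons unrelated to any effect of the hospital itself, and it separately predicts the outcome — a classic confounder. We must compare within case severity levels.
Within each level — mild: 11.3% vs 0.7%; moderate: 25.4% vs 11.0%; severe: 62.4% vs 51.9% — Hospital D is lower every time.

increases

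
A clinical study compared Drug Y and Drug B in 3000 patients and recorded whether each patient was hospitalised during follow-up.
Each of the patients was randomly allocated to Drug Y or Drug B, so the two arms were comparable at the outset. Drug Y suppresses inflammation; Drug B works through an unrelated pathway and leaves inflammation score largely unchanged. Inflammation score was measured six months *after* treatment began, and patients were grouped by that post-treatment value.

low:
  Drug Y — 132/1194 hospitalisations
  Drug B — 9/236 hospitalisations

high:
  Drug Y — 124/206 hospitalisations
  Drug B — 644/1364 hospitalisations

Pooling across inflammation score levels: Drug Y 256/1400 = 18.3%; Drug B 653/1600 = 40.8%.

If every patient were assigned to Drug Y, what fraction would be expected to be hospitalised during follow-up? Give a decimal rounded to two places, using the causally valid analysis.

0.18

Inflammation score here is a post-treatment variable shaped by the drug; conditioning on it would introduce bias rather than remove it. The overall comparison is the causal one.
So P(outcome | do(Drug Y)) is just the pooled rate for Drug Y: 256/1400 = 0.183.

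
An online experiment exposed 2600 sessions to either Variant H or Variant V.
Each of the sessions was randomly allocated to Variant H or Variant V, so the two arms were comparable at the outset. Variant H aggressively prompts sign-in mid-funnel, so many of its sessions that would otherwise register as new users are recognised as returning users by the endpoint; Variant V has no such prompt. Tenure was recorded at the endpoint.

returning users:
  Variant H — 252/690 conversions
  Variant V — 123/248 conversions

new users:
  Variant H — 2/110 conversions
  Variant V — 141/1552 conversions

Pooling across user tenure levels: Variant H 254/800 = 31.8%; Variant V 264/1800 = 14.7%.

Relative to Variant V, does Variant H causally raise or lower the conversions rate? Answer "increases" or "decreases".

increases

User tenure is downstream of the variant. One should not condition on a consequence of treatment, so the overall rates are the right comparison.
Pooled: Variant H 31.8% vs Variant V 14.7%; Variant H is higher overall.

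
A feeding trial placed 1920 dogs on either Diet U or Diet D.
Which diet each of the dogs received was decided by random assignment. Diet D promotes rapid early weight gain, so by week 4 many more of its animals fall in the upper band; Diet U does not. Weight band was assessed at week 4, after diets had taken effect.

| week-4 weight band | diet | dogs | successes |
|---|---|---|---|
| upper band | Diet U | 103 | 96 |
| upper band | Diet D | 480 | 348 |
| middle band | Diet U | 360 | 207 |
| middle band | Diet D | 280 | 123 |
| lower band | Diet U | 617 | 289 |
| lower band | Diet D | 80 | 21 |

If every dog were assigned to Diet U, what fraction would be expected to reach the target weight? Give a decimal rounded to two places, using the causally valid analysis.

0.55

Week-4 weight band is downstream of the diet. One should not condition on a consequence of treatment, so the overall rates are the right comparison.
So P(outcome | do(Diet U)) is just the pooled rate for Diet U: 592/1080 = 0.548.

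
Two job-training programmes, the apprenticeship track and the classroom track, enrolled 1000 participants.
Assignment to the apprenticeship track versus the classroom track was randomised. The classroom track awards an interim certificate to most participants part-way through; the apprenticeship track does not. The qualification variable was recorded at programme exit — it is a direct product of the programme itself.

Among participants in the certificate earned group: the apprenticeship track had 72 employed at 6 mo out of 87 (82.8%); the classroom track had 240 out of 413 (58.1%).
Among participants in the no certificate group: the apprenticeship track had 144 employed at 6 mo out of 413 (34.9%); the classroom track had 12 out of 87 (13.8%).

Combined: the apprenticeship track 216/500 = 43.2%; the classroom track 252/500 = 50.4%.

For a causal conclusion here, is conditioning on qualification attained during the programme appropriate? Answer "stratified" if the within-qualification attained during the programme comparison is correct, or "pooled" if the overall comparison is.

The distribution of qualification attained during the programme is itself part of what the programme does — it is an intermediate outcome. Holding it fixed would remove that part of the effect; the total effect is the pooled difference.
Pooled: the apprenticeship track 43.2% vs the classroom track 50.4%; the classroom track is higher overall.

pooled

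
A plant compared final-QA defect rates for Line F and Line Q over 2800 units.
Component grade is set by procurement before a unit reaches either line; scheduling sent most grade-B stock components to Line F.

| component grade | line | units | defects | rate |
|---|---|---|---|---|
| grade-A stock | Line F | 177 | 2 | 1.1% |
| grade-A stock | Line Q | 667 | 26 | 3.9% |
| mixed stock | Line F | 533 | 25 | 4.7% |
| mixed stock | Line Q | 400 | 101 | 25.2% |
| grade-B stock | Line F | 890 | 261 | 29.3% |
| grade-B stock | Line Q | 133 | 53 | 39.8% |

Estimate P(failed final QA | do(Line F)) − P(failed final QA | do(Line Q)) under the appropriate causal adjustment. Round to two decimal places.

Component grade differs across lines for reasons unrelated to any effect of the line itself, and it separately predicts the outcome — a classic confounder. We must compare within component grade levels.
Adjusting over the population distribution of component grade: 0.301·(0.011−0.039) + 0.333·(0.047−0.253) + 0.365·(0.293−0.398) = -0.115.

-0.12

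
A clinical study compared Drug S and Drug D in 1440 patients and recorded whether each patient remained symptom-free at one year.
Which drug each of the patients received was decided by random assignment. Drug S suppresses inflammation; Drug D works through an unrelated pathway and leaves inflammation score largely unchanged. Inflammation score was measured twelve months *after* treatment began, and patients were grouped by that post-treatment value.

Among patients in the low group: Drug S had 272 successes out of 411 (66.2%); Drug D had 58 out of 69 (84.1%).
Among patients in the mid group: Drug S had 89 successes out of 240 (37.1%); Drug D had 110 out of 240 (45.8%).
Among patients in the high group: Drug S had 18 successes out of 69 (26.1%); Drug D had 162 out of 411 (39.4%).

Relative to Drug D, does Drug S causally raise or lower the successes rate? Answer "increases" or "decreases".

Inflammation score is downstream of the drug. One should not condition on a consequence of treatment, so the overall rates are the right comparison.
Pooled: Drug S 52.6% vs Drug D 45.8%; Drug S is higher overall.

increases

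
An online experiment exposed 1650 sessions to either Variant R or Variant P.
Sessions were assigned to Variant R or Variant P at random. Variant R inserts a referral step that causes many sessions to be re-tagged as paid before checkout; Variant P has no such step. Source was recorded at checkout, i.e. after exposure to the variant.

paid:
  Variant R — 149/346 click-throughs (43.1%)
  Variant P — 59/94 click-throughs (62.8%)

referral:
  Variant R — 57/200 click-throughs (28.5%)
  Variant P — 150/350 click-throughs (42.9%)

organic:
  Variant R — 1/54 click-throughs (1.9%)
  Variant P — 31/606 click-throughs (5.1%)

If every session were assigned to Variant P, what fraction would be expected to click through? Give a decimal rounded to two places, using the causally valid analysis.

The distribution of traffic source is itself part of what the variant does — it is an intermediate outcome. Holding it fixed would remove that part of the effect; the total effect is the pooled difference.
So P(outcome | do(Variant P)) is just the pooled rate for Variant P: 240/1050 = 0.229.

0.23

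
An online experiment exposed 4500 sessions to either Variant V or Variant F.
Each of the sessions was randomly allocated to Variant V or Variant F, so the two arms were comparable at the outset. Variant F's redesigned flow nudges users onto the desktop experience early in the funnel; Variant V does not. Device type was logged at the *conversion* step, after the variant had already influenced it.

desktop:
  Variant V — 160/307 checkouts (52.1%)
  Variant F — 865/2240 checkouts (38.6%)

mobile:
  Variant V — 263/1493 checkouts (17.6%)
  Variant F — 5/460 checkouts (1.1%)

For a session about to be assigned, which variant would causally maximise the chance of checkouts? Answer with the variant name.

Variant F

The distribution of device type is itself part of what the variant does — it is an intermediate outcome. Holding it fixed would remove that part of the effect; the total effect is the pooled difference.
Pooled: Variant V 23.5% vs Variant F 32.2%; Variant F is higher overall.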